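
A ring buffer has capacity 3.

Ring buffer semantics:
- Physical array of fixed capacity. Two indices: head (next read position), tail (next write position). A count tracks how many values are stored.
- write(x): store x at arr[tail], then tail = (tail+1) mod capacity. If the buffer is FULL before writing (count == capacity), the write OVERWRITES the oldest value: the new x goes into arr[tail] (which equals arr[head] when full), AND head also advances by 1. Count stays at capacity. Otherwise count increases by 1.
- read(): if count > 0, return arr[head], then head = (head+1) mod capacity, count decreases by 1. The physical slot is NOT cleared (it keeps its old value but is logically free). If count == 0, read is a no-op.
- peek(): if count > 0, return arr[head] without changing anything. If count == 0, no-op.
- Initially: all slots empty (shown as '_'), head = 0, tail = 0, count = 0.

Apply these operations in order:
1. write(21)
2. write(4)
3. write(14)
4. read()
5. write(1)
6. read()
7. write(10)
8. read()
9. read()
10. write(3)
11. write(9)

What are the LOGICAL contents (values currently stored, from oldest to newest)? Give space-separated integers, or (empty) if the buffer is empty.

After op 1 (write(21)): arr=[21 _ _] head=0 tail=1 count=1
After op 2 (write(4)): arr=[21 4 _] head=0 tail=2 count=2
After op 3 (write(14)): arr=[21 4 14] head=0 tail=0 count=3
After op 4 (read()): arr=[21 4 14] head=1 tail=0 count=2
After op 5 (write(1)): arr=[1 4 14] head=1 tail=1 count=3
After op 6 (read()): arr=[1 4 14] head=2 tail=1 count=2
After op 7 (write(10)): arr=[1 10 14] head=2 tail=2 count=3
After op 8 (read()): arr=[1 10 14] head=0 tail=2 count=2
After op 9 (read()): arr=[1 10 14] head=1 tail=2 count=1
After op 10 (write(3)): arr=[1 10 3] head=1 tail=0 count=2
After op 11 (write(9)): arr=[9 10 3] head=1 tail=1 count=3

Answer: 10 3 9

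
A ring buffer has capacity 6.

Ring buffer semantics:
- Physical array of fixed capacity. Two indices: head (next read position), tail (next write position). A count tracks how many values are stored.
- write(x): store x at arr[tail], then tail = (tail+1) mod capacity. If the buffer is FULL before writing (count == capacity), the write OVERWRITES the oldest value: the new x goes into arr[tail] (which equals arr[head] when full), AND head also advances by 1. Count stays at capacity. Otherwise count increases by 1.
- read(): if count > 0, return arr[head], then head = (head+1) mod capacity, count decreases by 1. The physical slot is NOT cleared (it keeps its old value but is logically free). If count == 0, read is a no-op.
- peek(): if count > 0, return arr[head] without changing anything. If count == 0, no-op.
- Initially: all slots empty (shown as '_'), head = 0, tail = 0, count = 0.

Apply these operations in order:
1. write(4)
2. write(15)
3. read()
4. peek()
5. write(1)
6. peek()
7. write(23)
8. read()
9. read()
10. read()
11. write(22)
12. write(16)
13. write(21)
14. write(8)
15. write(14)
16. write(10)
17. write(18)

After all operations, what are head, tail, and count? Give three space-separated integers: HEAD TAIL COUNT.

After op 1 (write(4)): arr=[4 _ _ _ _ _] head=0 tail=1 count=1
After op 2 (write(15)): arr=[4 15 _ _ _ _] head=0 tail=2 count=2
After op 3 (read()): arr=[4 15 _ _ _ _] head=1 tail=2 count=1
After op 4 (peek()): arr=[4 15 _ _ _ _] head=1 tail=2 count=1
After op 5 (write(1)): arr=[4 15 1 _ _ _] head=1 tail=3 count=2
After op 6 (peek()): arr=[4 15 1 _ _ _] head=1 tail=3 count=2
After op 7 (write(23)): arr=[4 15 1 23 _ _] head=1 tail=4 count=3
After op 8 (read()): arr=[4 15 1 23 _ _] head=2 tail=4 count=2
After op 9 (read()): arr=[4 15 1 23 _ _] head=3 tail=4 count=1
After op 10 (read()): arr=[4 15 1 23 _ _] head=4 tail=4 count=0
After op 11 (write(22)): arr=[4 15 1 23 22 _] head=4 tail=5 count=1
After op 12 (write(16)): arr=[4 15 1 23 22 16] head=4 tail=0 count=2
After op 13 (write(21)): arr=[21 15 1 23 22 16] head=4 tail=1 count=3
After op 14 (write(8)): arr=[21 8 1 23 22 16] head=4 tail=2 count=4
After op 15 (write(14)): arr=[21 8 14 23 22 16] head=4 tail=3 count=5
After op 16 (write(10)): arr=[21 8 14 10 22 16] head=4 tail=4 count=6
After op 17 (write(18)): arr=[21 8 14 10 18 16] head=5 tail=5 count=6

Answer: 5 5 6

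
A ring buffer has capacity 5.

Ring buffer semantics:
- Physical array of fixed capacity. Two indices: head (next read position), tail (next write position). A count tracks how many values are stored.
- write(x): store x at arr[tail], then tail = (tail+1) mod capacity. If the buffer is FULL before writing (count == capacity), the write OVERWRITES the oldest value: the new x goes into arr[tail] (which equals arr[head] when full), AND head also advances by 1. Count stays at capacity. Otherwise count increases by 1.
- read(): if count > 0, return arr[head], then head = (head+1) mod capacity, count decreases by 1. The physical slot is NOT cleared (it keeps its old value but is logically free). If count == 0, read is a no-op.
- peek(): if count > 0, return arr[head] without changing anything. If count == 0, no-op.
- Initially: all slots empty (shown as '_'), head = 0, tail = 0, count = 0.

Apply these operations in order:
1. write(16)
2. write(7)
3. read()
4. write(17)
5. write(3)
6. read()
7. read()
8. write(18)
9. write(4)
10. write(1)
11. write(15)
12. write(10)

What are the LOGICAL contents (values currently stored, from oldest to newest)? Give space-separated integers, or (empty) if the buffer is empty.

After op 1 (write(16)): arr=[16 _ _ _ _] head=0 tail=1 count=1
After op 2 (write(7)): arr=[16 7 _ _ _] head=0 tail=2 count=2
After op 3 (read()): arr=[16 7 _ _ _] head=1 tail=2 count=1
After op 4 (write(17)): arr=[16 7 17 _ _] head=1 tail=3 count=2
After op 5 (write(3)): arr=[16 7 17 3 _] head=1 tail=4 count=3
After op 6 (read()): arr=[16 7 17 3 _] head=2 tail=4 count=2
After op 7 (read()): arr=[16 7 17 3 _] head=3 tail=4 count=1
After op 8 (write(18)): arr=[16 7 17 3 18] head=3 tail=0 count=2
After op 9 (write(4)): arr=[4 7 17 3 18] head=3 tail=1 count=3
After op 10 (write(1)): arr=[4 1 17 3 18] head=3 tail=2 count=4
After op 11 (write(15)): arr=[4 1 15 3 18] head=3 tail=3 count=5
After op 12 (write(10)): arr=[4 1 15 10 18] head=4 tail=4 count=5

Answer: 18 4 1 15 10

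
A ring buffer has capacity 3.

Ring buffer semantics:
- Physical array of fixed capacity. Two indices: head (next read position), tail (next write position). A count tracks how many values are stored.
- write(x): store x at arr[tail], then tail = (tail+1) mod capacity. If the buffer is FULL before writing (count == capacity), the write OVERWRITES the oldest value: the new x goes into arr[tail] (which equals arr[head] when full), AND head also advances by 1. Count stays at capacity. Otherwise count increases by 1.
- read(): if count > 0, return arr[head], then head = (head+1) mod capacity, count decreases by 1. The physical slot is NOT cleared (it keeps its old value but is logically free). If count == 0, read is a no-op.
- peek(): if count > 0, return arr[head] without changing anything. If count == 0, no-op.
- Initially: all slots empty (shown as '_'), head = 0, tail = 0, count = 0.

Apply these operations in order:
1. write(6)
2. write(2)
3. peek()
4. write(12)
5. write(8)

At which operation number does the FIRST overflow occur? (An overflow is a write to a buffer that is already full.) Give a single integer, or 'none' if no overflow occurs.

After op 1 (write(6)): arr=[6 _ _] head=0 tail=1 count=1
After op 2 (write(2)): arr=[6 2 _] head=0 tail=2 count=2
After op 3 (peek()): arr=[6 2 _] head=0 tail=2 count=2
After op 4 (write(12)): arr=[6 2 12] head=0 tail=0 count=3
After op 5 (write(8)): arr=[8 2 12] head=1 tail=1 count=3

Answer: 5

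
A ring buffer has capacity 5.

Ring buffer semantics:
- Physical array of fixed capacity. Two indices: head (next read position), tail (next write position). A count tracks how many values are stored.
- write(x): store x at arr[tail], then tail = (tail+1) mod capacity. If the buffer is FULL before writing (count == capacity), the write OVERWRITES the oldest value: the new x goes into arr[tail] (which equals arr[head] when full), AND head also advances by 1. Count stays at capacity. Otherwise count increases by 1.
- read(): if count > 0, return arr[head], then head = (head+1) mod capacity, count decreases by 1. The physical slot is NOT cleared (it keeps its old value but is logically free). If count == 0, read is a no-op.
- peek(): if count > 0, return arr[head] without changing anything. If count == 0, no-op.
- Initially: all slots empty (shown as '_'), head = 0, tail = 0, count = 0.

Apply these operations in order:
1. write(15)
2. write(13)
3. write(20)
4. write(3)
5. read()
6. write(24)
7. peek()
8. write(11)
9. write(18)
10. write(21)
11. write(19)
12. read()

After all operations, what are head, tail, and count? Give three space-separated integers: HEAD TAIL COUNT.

After op 1 (write(15)): arr=[15 _ _ _ _] head=0 tail=1 count=1
After op 2 (write(13)): arr=[15 13 _ _ _] head=0 tail=2 count=2
After op 3 (write(20)): arr=[15 13 20 _ _] head=0 tail=3 count=3
After op 4 (write(3)): arr=[15 13 20 3 _] head=0 tail=4 count=4
After op 5 (read()): arr=[15 13 20 3 _] head=1 tail=4 count=3
After op 6 (write(24)): arr=[15 13 20 3 24] head=1 tail=0 count=4
After op 7 (peek()): arr=[15 13 20 3 24] head=1 tail=0 count=4
After op 8 (write(11)): arr=[11 13 20 3 24] head=1 tail=1 count=5
After op 9 (write(18)): arr=[11 18 20 3 24] head=2 tail=2 count=5
After op 10 (write(21)): arr=[11 18 21 3 24] head=3 tail=3 count=5
After op 11 (write(19)): arr=[11 18 21 19 24] head=4 tail=4 count=5
After op 12 (read()): arr=[11 18 21 19 24] head=0 tail=4 count=4

Answer: 0 4 4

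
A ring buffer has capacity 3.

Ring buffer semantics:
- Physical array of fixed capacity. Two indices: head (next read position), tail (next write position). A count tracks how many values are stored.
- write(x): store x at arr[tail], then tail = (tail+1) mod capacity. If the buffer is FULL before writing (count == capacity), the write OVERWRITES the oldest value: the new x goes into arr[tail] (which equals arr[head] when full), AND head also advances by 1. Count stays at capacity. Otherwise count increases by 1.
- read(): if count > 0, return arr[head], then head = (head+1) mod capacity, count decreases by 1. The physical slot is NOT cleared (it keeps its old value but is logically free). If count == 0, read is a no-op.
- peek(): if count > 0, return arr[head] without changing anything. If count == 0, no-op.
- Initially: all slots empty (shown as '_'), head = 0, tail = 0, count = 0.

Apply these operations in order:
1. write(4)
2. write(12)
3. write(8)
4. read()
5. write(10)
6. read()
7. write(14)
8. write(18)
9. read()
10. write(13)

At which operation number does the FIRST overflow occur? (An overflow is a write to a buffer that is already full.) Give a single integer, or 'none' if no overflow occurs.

Answer: 8

Derivation:
After op 1 (write(4)): arr=[4 _ _] head=0 tail=1 count=1
After op 2 (write(12)): arr=[4 12 _] head=0 tail=2 count=2
After op 3 (write(8)): arr=[4 12 8] head=0 tail=0 count=3
After op 4 (read()): arr=[4 12 8] head=1 tail=0 count=2
After op 5 (write(10)): arr=[10 12 8] head=1 tail=1 count=3
After op 6 (read()): arr=[10 12 8] head=2 tail=1 count=2
After op 7 (write(14)): arr=[10 14 8] head=2 tail=2 count=3
After op 8 (write(18)): arr=[10 14 18] head=0 tail=0 count=3
After op 9 (read()): arr=[10 14 18] head=1 tail=0 count=2
After op 10 (write(13)): arr=[13 14 18] head=1 tail=1 count=3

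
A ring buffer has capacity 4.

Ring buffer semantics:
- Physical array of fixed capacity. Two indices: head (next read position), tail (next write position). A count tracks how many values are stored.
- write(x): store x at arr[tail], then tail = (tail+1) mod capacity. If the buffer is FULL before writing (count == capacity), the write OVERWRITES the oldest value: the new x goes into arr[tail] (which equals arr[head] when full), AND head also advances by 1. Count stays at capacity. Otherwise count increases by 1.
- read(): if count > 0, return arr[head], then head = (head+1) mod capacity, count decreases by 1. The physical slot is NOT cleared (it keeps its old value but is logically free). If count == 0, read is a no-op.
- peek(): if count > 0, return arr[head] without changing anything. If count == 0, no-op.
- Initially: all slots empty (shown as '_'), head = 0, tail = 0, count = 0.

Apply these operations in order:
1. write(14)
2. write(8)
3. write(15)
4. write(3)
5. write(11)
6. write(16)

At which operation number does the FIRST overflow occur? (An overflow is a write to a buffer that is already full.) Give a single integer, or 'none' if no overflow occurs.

Answer: 5

Derivation:
After op 1 (write(14)): arr=[14 _ _ _] head=0 tail=1 count=1
After op 2 (write(8)): arr=[14 8 _ _] head=0 tail=2 count=2
After op 3 (write(15)): arr=[14 8 15 _] head=0 tail=3 count=3
After op 4 (write(3)): arr=[14 8 15 3] head=0 tail=0 count=4
After op 5 (write(11)): arr=[11 8 15 3] head=1 tail=1 count=4
After op 6 (write(16)): arr=[11 16 15 3] head=2 tail=2 count=4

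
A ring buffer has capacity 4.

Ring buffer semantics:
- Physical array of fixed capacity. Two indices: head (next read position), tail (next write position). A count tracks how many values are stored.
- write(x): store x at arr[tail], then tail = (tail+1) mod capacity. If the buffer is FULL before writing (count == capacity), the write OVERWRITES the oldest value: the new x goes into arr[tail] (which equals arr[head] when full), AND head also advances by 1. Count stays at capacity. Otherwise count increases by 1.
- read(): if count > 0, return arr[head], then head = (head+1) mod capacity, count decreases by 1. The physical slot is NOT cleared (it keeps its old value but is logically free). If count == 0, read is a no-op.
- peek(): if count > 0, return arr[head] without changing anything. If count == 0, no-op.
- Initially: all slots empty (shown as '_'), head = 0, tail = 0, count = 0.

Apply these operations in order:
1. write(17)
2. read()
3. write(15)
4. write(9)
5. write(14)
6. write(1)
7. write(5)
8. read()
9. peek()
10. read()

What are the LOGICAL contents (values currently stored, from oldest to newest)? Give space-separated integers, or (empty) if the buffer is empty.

After op 1 (write(17)): arr=[17 _ _ _] head=0 tail=1 count=1
After op 2 (read()): arr=[17 _ _ _] head=1 tail=1 count=0
After op 3 (write(15)): arr=[17 15 _ _] head=1 tail=2 count=1
After op 4 (write(9)): arr=[17 15 9 _] head=1 tail=3 count=2
After op 5 (write(14)): arr=[17 15 9 14] head=1 tail=0 count=3
After op 6 (write(1)): arr=[1 15 9 14] head=1 tail=1 count=4
After op 7 (write(5)): arr=[1 5 9 14] head=2 tail=2 count=4
After op 8 (read()): arr=[1 5 9 14] head=3 tail=2 count=3
After op 9 (peek()): arr=[1 5 9 14] head=3 tail=2 count=3
After op 10 (read()): arr=[1 5 9 14] head=0 tail=2 count=2

Answer: 1 5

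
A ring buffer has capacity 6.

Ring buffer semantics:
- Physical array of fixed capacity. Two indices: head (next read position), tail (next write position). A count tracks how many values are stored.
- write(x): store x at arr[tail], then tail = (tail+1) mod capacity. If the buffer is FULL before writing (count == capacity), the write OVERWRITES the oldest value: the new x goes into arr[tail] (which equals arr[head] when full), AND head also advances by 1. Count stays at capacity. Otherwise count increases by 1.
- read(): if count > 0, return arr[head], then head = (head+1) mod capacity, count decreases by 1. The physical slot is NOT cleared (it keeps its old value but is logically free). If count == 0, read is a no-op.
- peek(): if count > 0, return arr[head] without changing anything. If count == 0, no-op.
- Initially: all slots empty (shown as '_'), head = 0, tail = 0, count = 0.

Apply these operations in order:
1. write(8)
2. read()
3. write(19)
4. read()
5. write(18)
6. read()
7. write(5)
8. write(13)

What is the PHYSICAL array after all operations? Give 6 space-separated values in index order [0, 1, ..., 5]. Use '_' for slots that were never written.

After op 1 (write(8)): arr=[8 _ _ _ _ _] head=0 tail=1 count=1
After op 2 (read()): arr=[8 _ _ _ _ _] head=1 tail=1 count=0
After op 3 (write(19)): arr=[8 19 _ _ _ _] head=1 tail=2 count=1
After op 4 (read()): arr=[8 19 _ _ _ _] head=2 tail=2 count=0
After op 5 (write(18)): arr=[8 19 18 _ _ _] head=2 tail=3 count=1
After op 6 (read()): arr=[8 19 18 _ _ _] head=3 tail=3 count=0
After op 7 (write(5)): arr=[8 19 18 5 _ _] head=3 tail=4 count=1
After op 8 (write(13)): arr=[8 19 18 5 13 _] head=3 tail=5 count=2

Answer: 8 19 18 5 13 _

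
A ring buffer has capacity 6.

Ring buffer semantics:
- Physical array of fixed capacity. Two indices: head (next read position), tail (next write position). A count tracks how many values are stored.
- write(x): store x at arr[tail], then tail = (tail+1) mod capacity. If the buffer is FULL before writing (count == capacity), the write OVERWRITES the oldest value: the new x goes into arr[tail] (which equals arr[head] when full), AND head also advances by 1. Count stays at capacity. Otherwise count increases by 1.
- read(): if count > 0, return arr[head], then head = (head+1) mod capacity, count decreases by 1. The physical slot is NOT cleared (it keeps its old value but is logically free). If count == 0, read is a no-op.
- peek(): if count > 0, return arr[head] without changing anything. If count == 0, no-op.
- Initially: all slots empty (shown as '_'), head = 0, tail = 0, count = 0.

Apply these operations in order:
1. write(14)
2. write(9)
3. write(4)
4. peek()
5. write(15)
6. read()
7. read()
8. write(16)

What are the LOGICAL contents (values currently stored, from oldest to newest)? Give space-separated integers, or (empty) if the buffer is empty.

After op 1 (write(14)): arr=[14 _ _ _ _ _] head=0 tail=1 count=1
After op 2 (write(9)): arr=[14 9 _ _ _ _] head=0 tail=2 count=2
After op 3 (write(4)): arr=[14 9 4 _ _ _] head=0 tail=3 count=3
After op 4 (peek()): arr=[14 9 4 _ _ _] head=0 tail=3 count=3
After op 5 (write(15)): arr=[14 9 4 15 _ _] head=0 tail=4 count=4
After op 6 (read()): arr=[14 9 4 15 _ _] head=1 tail=4 count=3
After op 7 (read()): arr=[14 9 4 15 _ _] head=2 tail=4 count=2
After op 8 (write(16)): arr=[14 9 4 15 16 _] head=2 tail=5 count=3

Answer: 4 15 16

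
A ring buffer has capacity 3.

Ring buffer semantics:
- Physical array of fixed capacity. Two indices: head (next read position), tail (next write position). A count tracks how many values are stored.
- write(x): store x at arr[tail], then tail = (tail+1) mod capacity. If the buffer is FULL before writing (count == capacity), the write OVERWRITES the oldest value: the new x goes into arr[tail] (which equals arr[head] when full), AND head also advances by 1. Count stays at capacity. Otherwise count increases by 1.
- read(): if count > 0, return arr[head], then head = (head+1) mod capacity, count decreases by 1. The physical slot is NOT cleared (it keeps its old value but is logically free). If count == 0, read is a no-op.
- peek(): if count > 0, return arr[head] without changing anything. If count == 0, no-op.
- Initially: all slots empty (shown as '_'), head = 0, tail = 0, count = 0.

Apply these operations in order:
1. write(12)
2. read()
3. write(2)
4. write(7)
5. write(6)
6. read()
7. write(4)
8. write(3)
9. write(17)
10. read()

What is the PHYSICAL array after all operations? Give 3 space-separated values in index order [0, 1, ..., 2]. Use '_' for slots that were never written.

Answer: 17 4 3

Derivation:
After op 1 (write(12)): arr=[12 _ _] head=0 tail=1 count=1
After op 2 (read()): arr=[12 _ _] head=1 tail=1 count=0
After op 3 (write(2)): arr=[12 2 _] head=1 tail=2 count=1
After op 4 (write(7)): arr=[12 2 7] head=1 tail=0 count=2
After op 5 (write(6)): arr=[6 2 7] head=1 tail=1 count=3
After op 6 (read()): arr=[6 2 7] head=2 tail=1 count=2
After op 7 (write(4)): arr=[6 4 7] head=2 tail=2 count=3
After op 8 (write(3)): arr=[6 4 3] head=0 tail=0 count=3
After op 9 (write(17)): arr=[17 4 3] head=1 tail=1 count=3
After op 10 (read()): arr=[17 4 3] head=2 tail=1 count=2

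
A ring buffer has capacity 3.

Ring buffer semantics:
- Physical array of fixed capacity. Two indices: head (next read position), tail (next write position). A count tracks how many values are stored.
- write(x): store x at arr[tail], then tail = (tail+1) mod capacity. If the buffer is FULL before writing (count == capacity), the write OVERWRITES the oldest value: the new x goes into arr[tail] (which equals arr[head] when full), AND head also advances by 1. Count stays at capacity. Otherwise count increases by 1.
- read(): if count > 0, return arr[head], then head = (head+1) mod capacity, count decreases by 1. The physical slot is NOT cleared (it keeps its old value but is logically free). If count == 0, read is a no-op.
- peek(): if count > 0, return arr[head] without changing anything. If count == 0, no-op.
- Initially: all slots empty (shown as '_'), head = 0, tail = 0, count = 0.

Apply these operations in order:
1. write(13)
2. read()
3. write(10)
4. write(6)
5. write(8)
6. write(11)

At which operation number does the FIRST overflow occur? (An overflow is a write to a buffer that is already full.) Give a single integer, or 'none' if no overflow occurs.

After op 1 (write(13)): arr=[13 _ _] head=0 tail=1 count=1
After op 2 (read()): arr=[13 _ _] head=1 tail=1 count=0
After op 3 (write(10)): arr=[13 10 _] head=1 tail=2 count=1
After op 4 (write(6)): arr=[13 10 6] head=1 tail=0 count=2
After op 5 (write(8)): arr=[8 10 6] head=1 tail=1 count=3
After op 6 (write(11)): arr=[8 11 6] head=2 tail=2 count=3

Answer: 6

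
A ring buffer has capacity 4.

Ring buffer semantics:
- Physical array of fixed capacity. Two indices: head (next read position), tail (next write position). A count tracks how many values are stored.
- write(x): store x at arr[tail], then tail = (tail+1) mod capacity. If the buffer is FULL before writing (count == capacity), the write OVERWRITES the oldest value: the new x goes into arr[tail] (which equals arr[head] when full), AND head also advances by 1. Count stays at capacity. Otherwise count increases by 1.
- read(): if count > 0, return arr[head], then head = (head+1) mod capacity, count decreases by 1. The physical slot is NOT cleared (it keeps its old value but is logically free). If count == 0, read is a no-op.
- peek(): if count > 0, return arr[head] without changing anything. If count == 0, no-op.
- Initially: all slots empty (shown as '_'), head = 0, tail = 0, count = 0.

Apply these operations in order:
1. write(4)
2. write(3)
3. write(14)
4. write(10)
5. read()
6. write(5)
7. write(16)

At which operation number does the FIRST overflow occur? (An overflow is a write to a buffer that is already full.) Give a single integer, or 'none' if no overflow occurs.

Answer: 7

Derivation:
After op 1 (write(4)): arr=[4 _ _ _] head=0 tail=1 count=1
After op 2 (write(3)): arr=[4 3 _ _] head=0 tail=2 count=2
After op 3 (write(14)): arr=[4 3 14 _] head=0 tail=3 count=3
After op 4 (write(10)): arr=[4 3 14 10] head=0 tail=0 count=4
After op 5 (read()): arr=[4 3 14 10] head=1 tail=0 count=3
After op 6 (write(5)): arr=[5 3 14 10] head=1 tail=1 count=4
After op 7 (write(16)): arr=[5 16 14 10] head=2 tail=2 count=4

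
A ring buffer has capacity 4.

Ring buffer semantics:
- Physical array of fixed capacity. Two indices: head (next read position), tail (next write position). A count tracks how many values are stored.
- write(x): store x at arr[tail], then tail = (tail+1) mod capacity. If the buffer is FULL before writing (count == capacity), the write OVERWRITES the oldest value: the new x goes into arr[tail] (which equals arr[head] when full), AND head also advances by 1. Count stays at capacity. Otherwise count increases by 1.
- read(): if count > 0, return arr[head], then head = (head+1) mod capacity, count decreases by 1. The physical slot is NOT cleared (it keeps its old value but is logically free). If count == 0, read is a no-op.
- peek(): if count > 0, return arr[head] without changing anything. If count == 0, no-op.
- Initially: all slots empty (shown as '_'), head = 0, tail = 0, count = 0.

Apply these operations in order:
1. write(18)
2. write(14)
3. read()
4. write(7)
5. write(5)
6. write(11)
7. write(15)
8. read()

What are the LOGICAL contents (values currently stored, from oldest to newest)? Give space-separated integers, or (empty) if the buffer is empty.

Answer: 5 11 15

Derivation:
After op 1 (write(18)): arr=[18 _ _ _] head=0 tail=1 count=1
After op 2 (write(14)): arr=[18 14 _ _] head=0 tail=2 count=2
After op 3 (read()): arr=[18 14 _ _] head=1 tail=2 count=1
After op 4 (write(7)): arr=[18 14 7 _] head=1 tail=3 count=2
After op 5 (write(5)): arr=[18 14 7 5] head=1 tail=0 count=3
After op 6 (write(11)): arr=[11 14 7 5] head=1 tail=1 count=4
After op 7 (write(15)): arr=[11 15 7 5] head=2 tail=2 count=4
After op 8 (read()): arr=[11 15 7 5] head=3 tail=2 count=3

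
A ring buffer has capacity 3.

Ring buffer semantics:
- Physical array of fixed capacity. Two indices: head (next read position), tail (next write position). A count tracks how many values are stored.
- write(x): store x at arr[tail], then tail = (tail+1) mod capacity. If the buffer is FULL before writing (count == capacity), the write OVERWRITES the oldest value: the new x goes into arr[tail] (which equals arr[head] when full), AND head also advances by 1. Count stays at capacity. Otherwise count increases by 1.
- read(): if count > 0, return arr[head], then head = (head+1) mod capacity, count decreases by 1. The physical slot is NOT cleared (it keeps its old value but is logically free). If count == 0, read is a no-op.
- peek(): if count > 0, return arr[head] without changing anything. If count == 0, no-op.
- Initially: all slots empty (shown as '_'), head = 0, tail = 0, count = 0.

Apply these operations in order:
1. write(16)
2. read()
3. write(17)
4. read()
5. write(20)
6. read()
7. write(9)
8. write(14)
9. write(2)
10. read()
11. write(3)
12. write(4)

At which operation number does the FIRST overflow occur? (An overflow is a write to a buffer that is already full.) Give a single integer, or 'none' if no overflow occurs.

Answer: 12

Derivation:
After op 1 (write(16)): arr=[16 _ _] head=0 tail=1 count=1
After op 2 (read()): arr=[16 _ _] head=1 tail=1 count=0
After op 3 (write(17)): arr=[16 17 _] head=1 tail=2 count=1
After op 4 (read()): arr=[16 17 _] head=2 tail=2 count=0
After op 5 (write(20)): arr=[16 17 20] head=2 tail=0 count=1
After op 6 (read()): arr=[16 17 20] head=0 tail=0 count=0
After op 7 (write(9)): arr=[9 17 20] head=0 tail=1 count=1
After op 8 (write(14)): arr=[9 14 20] head=0 tail=2 count=2
After op 9 (write(2)): arr=[9 14 2] head=0 tail=0 count=3
After op 10 (read()): arr=[9 14 2] head=1 tail=0 count=2
After op 11 (write(3)): arr=[3 14 2] head=1 tail=1 count=3
After op 12 (write(4)): arr=[3 4 2] head=2 tail=2 count=3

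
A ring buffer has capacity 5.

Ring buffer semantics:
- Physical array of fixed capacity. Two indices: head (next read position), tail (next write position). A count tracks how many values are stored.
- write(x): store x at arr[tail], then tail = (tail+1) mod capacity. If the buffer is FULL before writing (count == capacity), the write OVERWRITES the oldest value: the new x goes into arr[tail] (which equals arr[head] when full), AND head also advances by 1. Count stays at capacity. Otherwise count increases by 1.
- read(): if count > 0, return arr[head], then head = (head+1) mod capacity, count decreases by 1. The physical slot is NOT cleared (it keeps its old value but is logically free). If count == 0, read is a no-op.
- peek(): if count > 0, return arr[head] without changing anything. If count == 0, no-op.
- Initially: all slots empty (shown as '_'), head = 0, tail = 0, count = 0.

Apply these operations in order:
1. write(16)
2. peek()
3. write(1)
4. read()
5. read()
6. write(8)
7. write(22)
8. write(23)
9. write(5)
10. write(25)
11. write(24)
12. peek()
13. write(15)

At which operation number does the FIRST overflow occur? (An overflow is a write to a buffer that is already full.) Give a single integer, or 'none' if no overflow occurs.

Answer: 11

Derivation:
After op 1 (write(16)): arr=[16 _ _ _ _] head=0 tail=1 count=1
After op 2 (peek()): arr=[16 _ _ _ _] head=0 tail=1 count=1
After op 3 (write(1)): arr=[16 1 _ _ _] head=0 tail=2 count=2
After op 4 (read()): arr=[16 1 _ _ _] head=1 tail=2 count=1
After op 5 (read()): arr=[16 1 _ _ _] head=2 tail=2 count=0
After op 6 (write(8)): arr=[16 1 8 _ _] head=2 tail=3 count=1
After op 7 (write(22)): arr=[16 1 8 22 _] head=2 tail=4 count=2
After op 8 (write(23)): arr=[16 1 8 22 23] head=2 tail=0 count=3
After op 9 (write(5)): arr=[5 1 8 22 23] head=2 tail=1 count=4
After op 10 (write(25)): arr=[5 25 8 22 23] head=2 tail=2 count=5
After op 11 (write(24)): arr=[5 25 24 22 23] head=3 tail=3 count=5
After op 12 (peek()): arr=[5 25 24 22 23] head=3 tail=3 count=5
After op 13 (write(15)): arr=[5 25 24 15 23] head=4 tail=4 count=5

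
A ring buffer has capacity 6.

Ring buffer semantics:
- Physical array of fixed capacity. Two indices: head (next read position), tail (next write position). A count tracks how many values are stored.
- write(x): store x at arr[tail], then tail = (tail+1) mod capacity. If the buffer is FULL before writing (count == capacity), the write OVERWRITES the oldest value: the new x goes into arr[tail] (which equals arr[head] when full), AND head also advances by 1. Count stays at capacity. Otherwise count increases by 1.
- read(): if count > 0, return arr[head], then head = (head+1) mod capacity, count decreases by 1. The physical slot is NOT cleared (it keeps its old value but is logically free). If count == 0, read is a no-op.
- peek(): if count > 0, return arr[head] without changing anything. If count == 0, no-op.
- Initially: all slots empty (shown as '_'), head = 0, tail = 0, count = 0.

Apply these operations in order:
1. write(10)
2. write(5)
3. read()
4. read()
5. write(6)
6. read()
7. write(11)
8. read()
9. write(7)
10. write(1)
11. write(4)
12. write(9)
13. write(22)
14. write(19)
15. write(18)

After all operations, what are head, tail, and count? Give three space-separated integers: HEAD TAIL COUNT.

Answer: 5 5 6

Derivation:
After op 1 (write(10)): arr=[10 _ _ _ _ _] head=0 tail=1 count=1
After op 2 (write(5)): arr=[10 5 _ _ _ _] head=0 tail=2 count=2
After op 3 (read()): arr=[10 5 _ _ _ _] head=1 tail=2 count=1
After op 4 (read()): arr=[10 5 _ _ _ _] head=2 tail=2 count=0
After op 5 (write(6)): arr=[10 5 6 _ _ _] head=2 tail=3 count=1
After op 6 (read()): arr=[10 5 6 _ _ _] head=3 tail=3 count=0
After op 7 (write(11)): arr=[10 5 6 11 _ _] head=3 tail=4 count=1
After op 8 (read()): arr=[10 5 6 11 _ _] head=4 tail=4 count=0
After op 9 (write(7)): arr=[10 5 6 11 7 _] head=4 tail=5 count=1
After op 10 (write(1)): arr=[10 5 6 11 7 1] head=4 tail=0 count=2
After op 11 (write(4)): arr=[4 5 6 11 7 1] head=4 tail=1 count=3
After op 12 (write(9)): arr=[4 9 6 11 7 1] head=4 tail=2 count=4
After op 13 (write(22)): arr=[4 9 22 11 7 1] head=4 tail=3 count=5
After op 14 (write(19)): arr=[4 9 22 19 7 1] head=4 tail=4 count=6
After op 15 (write(18)): arr=[4 9 22 19 18 1] head=5 tail=5 count=6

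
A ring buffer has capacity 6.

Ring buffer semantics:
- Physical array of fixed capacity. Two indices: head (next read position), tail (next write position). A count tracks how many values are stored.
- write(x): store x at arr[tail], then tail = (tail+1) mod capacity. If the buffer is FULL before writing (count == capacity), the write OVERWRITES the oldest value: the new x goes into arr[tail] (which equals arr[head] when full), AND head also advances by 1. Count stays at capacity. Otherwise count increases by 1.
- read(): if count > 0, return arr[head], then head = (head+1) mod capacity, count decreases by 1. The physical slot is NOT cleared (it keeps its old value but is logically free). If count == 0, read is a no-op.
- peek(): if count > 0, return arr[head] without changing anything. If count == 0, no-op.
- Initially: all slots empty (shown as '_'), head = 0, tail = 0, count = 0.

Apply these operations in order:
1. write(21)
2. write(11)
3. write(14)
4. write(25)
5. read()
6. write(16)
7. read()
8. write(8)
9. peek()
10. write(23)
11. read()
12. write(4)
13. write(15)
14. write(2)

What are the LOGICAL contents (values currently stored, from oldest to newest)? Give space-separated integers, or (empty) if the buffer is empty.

After op 1 (write(21)): arr=[21 _ _ _ _ _] head=0 tail=1 count=1
After op 2 (write(11)): arr=[21 11 _ _ _ _] head=0 tail=2 count=2
After op 3 (write(14)): arr=[21 11 14 _ _ _] head=0 tail=3 count=3
After op 4 (write(25)): arr=[21 11 14 25 _ _] head=0 tail=4 count=4
After op 5 (read()): arr=[21 11 14 25 _ _] head=1 tail=4 count=3
After op 6 (write(16)): arr=[21 11 14 25 16 _] head=1 tail=5 count=4
After op 7 (read()): arr=[21 11 14 25 16 _] head=2 tail=5 count=3
After op 8 (write(8)): arr=[21 11 14 25 16 8] head=2 tail=0 count=4
After op 9 (peek()): arr=[21 11 14 25 16 8] head=2 tail=0 count=4
After op 10 (write(23)): arr=[23 11 14 25 16 8] head=2 tail=1 count=5
After op 11 (read()): arr=[23 11 14 25 16 8] head=3 tail=1 count=4
After op 12 (write(4)): arr=[23 4 14 25 16 8] head=3 tail=2 count=5
After op 13 (write(15)): arr=[23 4 15 25 16 8] head=3 tail=3 count=6
After op 14 (write(2)): arr=[23 4 15 2 16 8] head=4 tail=4 count=6

Answer: 16 8 23 4 15 2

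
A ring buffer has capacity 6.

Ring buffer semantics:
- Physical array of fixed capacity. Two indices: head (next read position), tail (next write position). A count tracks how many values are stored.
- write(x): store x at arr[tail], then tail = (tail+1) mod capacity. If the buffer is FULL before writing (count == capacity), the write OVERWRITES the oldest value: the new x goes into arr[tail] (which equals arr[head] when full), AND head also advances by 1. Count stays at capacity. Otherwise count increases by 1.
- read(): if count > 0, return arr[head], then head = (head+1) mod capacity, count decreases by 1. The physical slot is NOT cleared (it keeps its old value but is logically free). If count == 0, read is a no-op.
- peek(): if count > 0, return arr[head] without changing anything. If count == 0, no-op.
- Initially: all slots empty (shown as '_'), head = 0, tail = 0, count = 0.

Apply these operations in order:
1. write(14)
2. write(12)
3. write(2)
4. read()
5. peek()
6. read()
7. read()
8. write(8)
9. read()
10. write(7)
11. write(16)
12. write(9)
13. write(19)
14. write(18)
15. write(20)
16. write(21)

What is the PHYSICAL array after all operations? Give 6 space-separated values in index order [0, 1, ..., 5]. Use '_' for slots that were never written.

After op 1 (write(14)): arr=[14 _ _ _ _ _] head=0 tail=1 count=1
After op 2 (write(12)): arr=[14 12 _ _ _ _] head=0 tail=2 count=2
After op 3 (write(2)): arr=[14 12 2 _ _ _] head=0 tail=3 count=3
After op 4 (read()): arr=[14 12 2 _ _ _] head=1 tail=3 count=2
After op 5 (peek()): arr=[14 12 2 _ _ _] head=1 tail=3 count=2
After op 6 (read()): arr=[14 12 2 _ _ _] head=2 tail=3 count=1
After op 7 (read()): arr=[14 12 2 _ _ _] head=3 tail=3 count=0
After op 8 (write(8)): arr=[14 12 2 8 _ _] head=3 tail=4 count=1
After op 9 (read()): arr=[14 12 2 8 _ _] head=4 tail=4 count=0
After op 10 (write(7)): arr=[14 12 2 8 7 _] head=4 tail=5 count=1
After op 11 (write(16)): arr=[14 12 2 8 7 16] head=4 tail=0 count=2
After op 12 (write(9)): arr=[9 12 2 8 7 16] head=4 tail=1 count=3
After op 13 (write(19)): arr=[9 19 2 8 7 16] head=4 tail=2 count=4
After op 14 (write(18)): arr=[9 19 18 8 7 16] head=4 tail=3 count=5
After op 15 (write(20)): arr=[9 19 18 20 7 16] head=4 tail=4 count=6
After op 16 (write(21)): arr=[9 19 18 20 21 16] head=5 tail=5 count=6

Answer: 9 19 18 20 21 16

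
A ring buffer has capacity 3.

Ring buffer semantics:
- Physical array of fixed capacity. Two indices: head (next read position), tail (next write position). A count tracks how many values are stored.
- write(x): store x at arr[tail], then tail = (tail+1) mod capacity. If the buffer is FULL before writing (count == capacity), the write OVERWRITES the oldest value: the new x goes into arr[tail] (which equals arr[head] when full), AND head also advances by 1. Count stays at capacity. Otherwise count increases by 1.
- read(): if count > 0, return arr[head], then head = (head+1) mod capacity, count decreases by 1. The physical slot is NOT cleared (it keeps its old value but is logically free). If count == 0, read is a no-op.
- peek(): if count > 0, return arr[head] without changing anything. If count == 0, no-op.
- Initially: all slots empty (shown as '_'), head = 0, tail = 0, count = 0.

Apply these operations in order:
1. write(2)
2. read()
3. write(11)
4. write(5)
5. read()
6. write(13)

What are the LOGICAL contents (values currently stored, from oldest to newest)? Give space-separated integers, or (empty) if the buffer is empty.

Answer: 5 13

Derivation:
After op 1 (write(2)): arr=[2 _ _] head=0 tail=1 count=1
After op 2 (read()): arr=[2 _ _] head=1 tail=1 count=0
After op 3 (write(11)): arr=[2 11 _] head=1 tail=2 count=1
After op 4 (write(5)): arr=[2 11 5] head=1 tail=0 count=2
After op 5 (read()): arr=[2 11 5] head=2 tail=0 count=1
After op 6 (write(13)): arr=[13 11 5] head=2 tail=1 count=2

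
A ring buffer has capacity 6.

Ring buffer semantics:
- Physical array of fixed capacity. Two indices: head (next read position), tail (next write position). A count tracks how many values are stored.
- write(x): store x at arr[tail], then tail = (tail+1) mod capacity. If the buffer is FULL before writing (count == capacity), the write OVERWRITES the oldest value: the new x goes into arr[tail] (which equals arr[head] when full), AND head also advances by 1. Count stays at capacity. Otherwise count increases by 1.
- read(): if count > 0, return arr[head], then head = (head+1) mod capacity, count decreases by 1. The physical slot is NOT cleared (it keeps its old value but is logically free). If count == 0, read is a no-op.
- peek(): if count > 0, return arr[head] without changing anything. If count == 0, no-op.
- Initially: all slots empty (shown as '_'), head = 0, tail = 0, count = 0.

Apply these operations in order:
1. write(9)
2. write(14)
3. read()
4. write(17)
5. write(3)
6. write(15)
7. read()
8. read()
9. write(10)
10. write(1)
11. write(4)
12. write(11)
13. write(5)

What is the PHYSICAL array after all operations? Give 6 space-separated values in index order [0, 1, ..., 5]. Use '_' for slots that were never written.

After op 1 (write(9)): arr=[9 _ _ _ _ _] head=0 tail=1 count=1
After op 2 (write(14)): arr=[9 14 _ _ _ _] head=0 tail=2 count=2
After op 3 (read()): arr=[9 14 _ _ _ _] head=1 tail=2 count=1
After op 4 (write(17)): arr=[9 14 17 _ _ _] head=1 tail=3 count=2
After op 5 (write(3)): arr=[9 14 17 3 _ _] head=1 tail=4 count=3
After op 6 (write(15)): arr=[9 14 17 3 15 _] head=1 tail=5 count=4
After op 7 (read()): arr=[9 14 17 3 15 _] head=2 tail=5 count=3
After op 8 (read()): arr=[9 14 17 3 15 _] head=3 tail=5 count=2
After op 9 (write(10)): arr=[9 14 17 3 15 10] head=3 tail=0 count=3
After op 10 (write(1)): arr=[1 14 17 3 15 10] head=3 tail=1 count=4
After op 11 (write(4)): arr=[1 4 17 3 15 10] head=3 tail=2 count=5
After op 12 (write(11)): arr=[1 4 11 3 15 10] head=3 tail=3 count=6
After op 13 (write(5)): arr=[1 4 11 5 15 10] head=4 tail=4 count=6

Answer: 1 4 11 5 15 10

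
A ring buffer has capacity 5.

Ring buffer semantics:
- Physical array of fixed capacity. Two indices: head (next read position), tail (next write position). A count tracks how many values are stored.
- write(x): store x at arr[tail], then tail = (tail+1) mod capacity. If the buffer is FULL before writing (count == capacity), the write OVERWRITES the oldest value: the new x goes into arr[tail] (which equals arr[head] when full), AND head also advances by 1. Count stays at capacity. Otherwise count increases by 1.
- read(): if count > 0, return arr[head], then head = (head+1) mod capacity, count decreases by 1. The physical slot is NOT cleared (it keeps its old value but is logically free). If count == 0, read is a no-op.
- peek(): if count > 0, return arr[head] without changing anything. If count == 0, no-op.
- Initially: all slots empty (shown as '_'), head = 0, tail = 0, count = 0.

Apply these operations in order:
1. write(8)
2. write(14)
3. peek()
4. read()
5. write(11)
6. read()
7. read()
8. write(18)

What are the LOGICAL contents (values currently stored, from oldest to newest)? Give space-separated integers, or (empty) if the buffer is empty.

Answer: 18

Derivation:
After op 1 (write(8)): arr=[8 _ _ _ _] head=0 tail=1 count=1
After op 2 (write(14)): arr=[8 14 _ _ _] head=0 tail=2 count=2
After op 3 (peek()): arr=[8 14 _ _ _] head=0 tail=2 count=2
After op 4 (read()): arr=[8 14 _ _ _] head=1 tail=2 count=1
After op 5 (write(11)): arr=[8 14 11 _ _] head=1 tail=3 count=2
After op 6 (read()): arr=[8 14 11 _ _] head=2 tail=3 count=1
After op 7 (read()): arr=[8 14 11 _ _] head=3 tail=3 count=0
After op 8 (write(18)): arr=[8 14 11 18 _] head=3 tail=4 count=1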